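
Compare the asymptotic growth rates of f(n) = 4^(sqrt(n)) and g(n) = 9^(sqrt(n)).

g(n) = 9^(sqrt(n)) grows faster: ratio is (9/4)^(sqrt(n)) -> infinity since 9/4 > 1.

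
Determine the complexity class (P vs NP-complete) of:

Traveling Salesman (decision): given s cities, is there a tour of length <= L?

This problem is NP-complete: reduces from Hamiltonian Cycle.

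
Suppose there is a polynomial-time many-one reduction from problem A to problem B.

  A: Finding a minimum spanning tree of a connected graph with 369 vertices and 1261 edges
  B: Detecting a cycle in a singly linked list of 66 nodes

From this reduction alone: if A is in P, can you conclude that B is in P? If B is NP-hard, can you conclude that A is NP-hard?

A poly-time reduction A <=_p B transfers tractability DOWN (B easy => A easy) and hardness UP (A hard => B hard), not the reverse.
From A in P, the reduction alone does NOT give B in P: any problem in P trivially reduces to SAT, yet SAT is not known to be in P.
From B NP-hard, the reduction alone does NOT give A NP-hard: again, easy problems reduce to hard ones.
(Here in fact A is P and B is P.)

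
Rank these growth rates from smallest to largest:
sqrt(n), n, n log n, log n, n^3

Ordered by growth rate: log n < sqrt(n) < n < n log n < n^3.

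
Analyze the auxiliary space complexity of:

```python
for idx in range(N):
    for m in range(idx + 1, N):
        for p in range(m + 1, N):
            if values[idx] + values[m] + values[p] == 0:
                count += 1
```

Space complexity: O(1).
Only a constant amount of auxiliary storage is used; nothing grows with n.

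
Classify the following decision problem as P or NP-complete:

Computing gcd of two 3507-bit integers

This problem is in P: the Euclidean algorithm runs in polynomial time in the bit-length.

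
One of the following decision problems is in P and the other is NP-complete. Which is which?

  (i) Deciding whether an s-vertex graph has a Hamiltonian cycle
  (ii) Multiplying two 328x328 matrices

(i) is NP-complete: one of Karp's 21 NP-complete problems.
(ii) is P: the schoolbook algorithm runs in O(n^3).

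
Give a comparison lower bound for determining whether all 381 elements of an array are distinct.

In the algebraic decision-tree model, the YES region for element distinctness on 381 elements has 381! connected components (one per ordering). Ben-Or's theorem then gives a lower bound of Omega(log(n!)) = Omega(n log n).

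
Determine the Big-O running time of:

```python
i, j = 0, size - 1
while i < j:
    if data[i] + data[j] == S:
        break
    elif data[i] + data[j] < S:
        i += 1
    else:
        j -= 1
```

Time complexity: O(n).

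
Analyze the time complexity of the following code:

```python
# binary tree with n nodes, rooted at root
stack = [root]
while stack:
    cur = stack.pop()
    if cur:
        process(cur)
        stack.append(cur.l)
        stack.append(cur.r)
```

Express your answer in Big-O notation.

Time complexity: O(n).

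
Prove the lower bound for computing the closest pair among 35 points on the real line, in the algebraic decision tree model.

Reduction from element distinctness: given 35 reals, the closest-pair distance is 0 iff two are equal. Element distinctness has an Omega(n log n) lower bound in the algebraic decision tree model (Ben-Or). Therefore closest pair on a line also requires Omega(n log n). Sorting then a linear scan achieves this.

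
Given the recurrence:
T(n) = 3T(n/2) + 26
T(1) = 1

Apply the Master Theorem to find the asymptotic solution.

a=3, b=2, f(n)=26. log_2(3) = 1.585. Case 1 of Master Theorem: T(n) = O(n^1.585).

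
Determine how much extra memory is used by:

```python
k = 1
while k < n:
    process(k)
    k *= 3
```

Space complexity: O(1).
Only a constant amount of auxiliary storage is used; nothing grows with n.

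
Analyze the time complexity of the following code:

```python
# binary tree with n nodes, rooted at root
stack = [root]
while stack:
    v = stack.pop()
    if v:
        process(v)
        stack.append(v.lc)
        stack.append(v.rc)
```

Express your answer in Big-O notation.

Time complexity: O(n).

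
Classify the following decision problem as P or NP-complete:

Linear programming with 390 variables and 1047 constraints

This problem is in P: the ellipsoid and interior-point methods run in polynomial time.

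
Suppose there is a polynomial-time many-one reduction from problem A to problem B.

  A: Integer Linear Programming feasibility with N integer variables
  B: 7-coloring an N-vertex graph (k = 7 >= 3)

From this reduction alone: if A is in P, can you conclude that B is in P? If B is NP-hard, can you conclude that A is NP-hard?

A poly-time reduction A <=_p B transfers tractability DOWN (B easy => A easy) and hardness UP (A hard => B hard), not the reverse.
From A in P, the reduction alone does NOT give B in P: any problem in P trivially reduces to SAT, yet SAT is not known to be in P.
From B NP-hard, the reduction alone does NOT give A NP-hard: again, easy problems reduce to hard ones.
(Here in fact A is NP-complete and B is NP-complete.)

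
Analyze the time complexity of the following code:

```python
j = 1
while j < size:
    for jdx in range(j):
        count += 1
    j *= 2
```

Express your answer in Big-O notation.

Time complexity: O(n).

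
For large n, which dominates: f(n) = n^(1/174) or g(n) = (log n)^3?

f(n) = n^(1/174) grows faster: any positive power of n dominates any polylog.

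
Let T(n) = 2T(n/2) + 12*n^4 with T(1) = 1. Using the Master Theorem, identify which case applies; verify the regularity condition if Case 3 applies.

a=2, b=2, f(n)=12*n^4.
log_2(2) = 1 < 4.
f(n) = Omega(n^(1+epsilon)) for some epsilon > 0, so Case 3 is the candidate.
Regularity: a*f(n/b) = 2*12*(n/2)^4 = (2/16)*12*n^4 <= c*f(n) with c = 2/16 < 1. Satisfied.
Case 3: T(n) = Theta(n^4).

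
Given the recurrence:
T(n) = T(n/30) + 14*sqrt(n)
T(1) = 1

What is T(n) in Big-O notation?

Each level contributes sqrt(n/30^k). Geometric series with ratio 1/sqrt(30) < 1 sums to O(sqrt(n)).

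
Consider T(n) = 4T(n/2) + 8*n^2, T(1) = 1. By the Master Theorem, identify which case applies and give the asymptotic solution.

a=4, b=2, f(n)=8*n^2.
log_2(4) = 2, so n^(log_b(a)) = n^2.
f(n) = Theta(n^2), so Case 2 applies.
T(n) = Theta(n^2 log n).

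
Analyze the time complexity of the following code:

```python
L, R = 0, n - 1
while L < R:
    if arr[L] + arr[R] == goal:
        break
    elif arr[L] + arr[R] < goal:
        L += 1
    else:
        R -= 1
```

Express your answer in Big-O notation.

Time complexity: O(n).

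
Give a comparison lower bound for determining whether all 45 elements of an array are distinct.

In the algebraic decision-tree model, the YES region for element distinctness on 45 elements has 45! connected components (one per ordering). Ben-Or's theorem then gives a lower bound of Omega(log(n!)) = Omega(n log n).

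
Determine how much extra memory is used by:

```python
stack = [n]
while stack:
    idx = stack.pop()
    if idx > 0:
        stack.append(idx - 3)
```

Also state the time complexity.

Space complexity: O(1).
Only a constant amount of auxiliary storage is used; nothing grows with n.
Time complexity: O(n).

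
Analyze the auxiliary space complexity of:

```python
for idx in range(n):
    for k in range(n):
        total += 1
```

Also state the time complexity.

Space complexity: O(1).
Only a constant amount of auxiliary storage is used; nothing grows with n.
Time complexity: O(n^2).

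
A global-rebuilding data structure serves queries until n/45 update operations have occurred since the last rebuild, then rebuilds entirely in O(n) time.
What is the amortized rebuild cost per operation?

The O(n) rebuild is triggered by n/45 operations, so each contributes O(n)/(n/45) = O(45) = O(1) to the rebuild cost.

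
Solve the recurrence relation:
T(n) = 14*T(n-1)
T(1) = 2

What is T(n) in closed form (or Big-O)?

Each step multiplies by 14. T(n) = T(1)*14^(n-1) = 2*14^(n-1).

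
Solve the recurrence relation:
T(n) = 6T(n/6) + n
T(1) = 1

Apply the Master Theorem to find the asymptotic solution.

a=6, b=6, f(n)=n. log_6(6) = 1. Case 2: T(n) = O(n log n).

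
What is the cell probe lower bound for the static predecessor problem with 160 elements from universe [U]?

The Patrascu-Thorup lower bound shows any data structure on n = 160 elements using O(n * polylog(n)) space requires Omega(log log U) query time. van Emde Boas trees achieve O(log log U) with O(U) space.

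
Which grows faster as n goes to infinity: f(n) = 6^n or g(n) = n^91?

f(n) = 6^n grows faster: any exponential with base > 1 dominates every polynomial.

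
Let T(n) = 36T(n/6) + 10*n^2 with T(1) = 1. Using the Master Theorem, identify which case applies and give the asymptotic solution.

a=36, b=6, f(n)=10*n^2.
log_6(36) = 2, so n^(log_b(a)) = n^2.
f(n) = Theta(n^2), so Case 2 applies.
T(n) = Theta(n^2 log n).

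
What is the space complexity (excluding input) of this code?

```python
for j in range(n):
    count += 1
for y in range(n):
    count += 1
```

Space complexity: O(1).
Only a constant amount of auxiliary storage is used; nothing grows with n.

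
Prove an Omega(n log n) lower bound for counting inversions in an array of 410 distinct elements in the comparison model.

Decision-tree argument: at any leaf, the comparisons made (with transitivity) must totally order all 410 elements -- otherwise some pair (i,j) is unordered, and an adversary can present two inputs agreeing on every comparison made but with that pair flipped, changing the inversion count by 1, so the leaf's output is wrong on one of them. Hence the tree has >= 410! leaves and height >= log_2(410!) = Omega(n log n). Modified merge sort achieves O(n log n).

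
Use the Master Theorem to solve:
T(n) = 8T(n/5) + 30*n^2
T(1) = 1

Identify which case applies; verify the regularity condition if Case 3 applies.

a=8, b=5, f(n)=30*n^2.
log_5(8) = 1.292 < 2.
f(n) = Omega(n^(1.292+epsilon)) for some epsilon > 0, so Case 3 is the candidate.
Regularity: a*f(n/b) = 8*30*(n/5)^2 = (8/25)*30*n^2 <= c*f(n) with c = 8/25 < 1. Satisfied.
Case 3: T(n) = Theta(n^2).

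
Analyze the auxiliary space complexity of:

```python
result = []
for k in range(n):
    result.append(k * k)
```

Space complexity: O(n).
Auxiliary storage grows linearly with the input size n in the worst case.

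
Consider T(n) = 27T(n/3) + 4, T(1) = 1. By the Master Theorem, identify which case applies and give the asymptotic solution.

a=27, b=3, f(n)=4.
log_3(27) = 3 > 0.
Since f(n) = O(n^0) is polynomially smaller than n^3, Case 1 applies.
T(n) = Theta(n^3).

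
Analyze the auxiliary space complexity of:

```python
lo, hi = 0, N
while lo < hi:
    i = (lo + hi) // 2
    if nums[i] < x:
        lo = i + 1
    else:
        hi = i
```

Space complexity: O(1).
Only a constant amount of auxiliary storage is used; nothing grows with n.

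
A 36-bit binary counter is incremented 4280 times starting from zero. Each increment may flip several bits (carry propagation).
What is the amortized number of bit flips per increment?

Bit i flips on every 2^i-th increment, so over 4280 increments bit i flips floor(4280/2^i) times. Summing over i: total flips < 2 * 4280. Amortized: < 2 = O(1) per increment.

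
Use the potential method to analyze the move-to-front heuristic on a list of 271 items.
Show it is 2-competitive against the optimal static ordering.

Let Phi = number of inversions between the MTF list and the optimal static list (0 <= Phi <= C(271,2)). Accessing an element at MTF position k and optimal position j: the move-to-front destroys all k-1 inversions in front of it that are not in front in optimal (>= k-j of them) and creates at most j-1 new ones. Amortized cost <= k + (j-1) - (k-j) = 2j - 1 <= 2 * optimal cost.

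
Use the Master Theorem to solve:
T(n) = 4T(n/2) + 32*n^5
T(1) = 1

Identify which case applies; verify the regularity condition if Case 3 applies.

a=4, b=2, f(n)=32*n^5.
log_2(4) = 2 < 5.
f(n) = Omega(n^(2+epsilon)) for some epsilon > 0, so Case 3 is the candidate.
Regularity: a*f(n/b) = 4*32*(n/2)^5 = (4/32)*32*n^5 <= c*f(n) with c = 4/32 < 1. Satisfied.
Case 3: T(n) = Theta(n^5).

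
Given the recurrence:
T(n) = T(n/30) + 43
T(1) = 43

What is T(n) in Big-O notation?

Each step divides n by 30 and adds 43. After log_30(n) steps, T(n) = O(log n).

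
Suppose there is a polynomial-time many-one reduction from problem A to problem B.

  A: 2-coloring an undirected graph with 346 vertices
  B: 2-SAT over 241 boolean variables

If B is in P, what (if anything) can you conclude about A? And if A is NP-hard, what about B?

A poly-time reduction A <=_p B means any A-instance can be transformed to a B-instance in poly time.
If B is in P: compose the reduction with B's poly-time algorithm to solve A in poly time, so A is in P.
If A is NP-hard: every NP problem reduces to A, which reduces to B; composing reductions, every NP problem reduces to B, so B is NP-hard.
(Here in fact A is P and B is P.)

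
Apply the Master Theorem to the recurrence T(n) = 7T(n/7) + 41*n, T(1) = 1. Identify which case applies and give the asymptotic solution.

a=7, b=7, f(n)=41*n.
log_7(7) = 1, so n^(log_b(a)) = n.
f(n) = Theta(n), so Case 2 applies.
T(n) = Theta(n log n).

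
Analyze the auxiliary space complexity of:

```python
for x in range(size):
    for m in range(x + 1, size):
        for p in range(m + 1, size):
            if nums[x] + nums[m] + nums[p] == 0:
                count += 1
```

Space complexity: O(1).
Only a constant amount of auxiliary storage is used; nothing grows with n.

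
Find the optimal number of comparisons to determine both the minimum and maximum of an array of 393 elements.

Naive approach: 784 comparisons (392 for max + 392 for min).
Optimal: Compare elements in pairs first (floor(n/2) = 196 comparisons), then find max among winners and min among losers (196 comparisons each).
Total: ceil(3n/2) - 2 = 588 comparisons. An adversary argument shows this is also a lower bound.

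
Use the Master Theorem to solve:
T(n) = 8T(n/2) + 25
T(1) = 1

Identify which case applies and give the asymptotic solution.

a=8, b=2, f(n)=25.
log_2(8) = 3 > 0.
Since f(n) = O(n^0) is polynomially smaller than n^3, Case 1 applies.
T(n) = Theta(n^3).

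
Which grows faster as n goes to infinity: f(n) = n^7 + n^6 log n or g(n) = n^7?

f(n) = n^7 + n^6 log n and g(n) = n^7 are Theta of each other: the lower-order n^6 log n term is o(n^7); both are Theta(n^7).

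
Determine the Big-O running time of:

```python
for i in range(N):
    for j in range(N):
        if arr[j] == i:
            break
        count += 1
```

Time complexity: O(n^2).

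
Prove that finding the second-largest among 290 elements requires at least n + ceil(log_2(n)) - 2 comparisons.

Lower bound (adversary): identifying the maximum requires 290-1 comparisons (each eliminates one candidate). Assign weight 1 to each element; on each comparison the adversary lets the heavier side win and gives it the loser's weight. The max ends with weight 290, but each comparison it wins at most doubles its weight, so the max must win >= ceil(log_2(290)) = 9 comparisons. The second-largest is one of those 9 direct losers to the max, and identifying which one is largest needs >= 9-1 further comparisons. Total >= 290-1 + 9-1 = 297.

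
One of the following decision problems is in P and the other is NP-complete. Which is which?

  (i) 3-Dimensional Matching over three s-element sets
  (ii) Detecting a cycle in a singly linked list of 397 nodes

(i) is NP-complete: one of Karp's 21 NP-complete problems.
(ii) is P: Floyd's tortoise-and-hare runs in O(n) time, O(1) space.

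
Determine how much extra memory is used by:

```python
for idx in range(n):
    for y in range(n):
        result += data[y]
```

Space complexity: O(1).
Only a constant amount of auxiliary storage is used; nothing grows with n.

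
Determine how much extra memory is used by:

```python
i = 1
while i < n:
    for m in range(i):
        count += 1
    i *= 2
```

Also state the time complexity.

Space complexity: O(1).
Only a constant amount of auxiliary storage is used; nothing grows with n.
Time complexity: O(n).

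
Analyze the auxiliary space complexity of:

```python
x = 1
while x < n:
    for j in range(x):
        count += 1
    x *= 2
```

Space complexity: O(1).
Only a constant amount of auxiliary storage is used; nothing grows with n.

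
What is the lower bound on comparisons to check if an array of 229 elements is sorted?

To verify 229 elements are sorted, we must compare each consecutive pair. Skipping any pair allows an adversary to swap them. Therefore 228 comparisons are necessary and sufficient.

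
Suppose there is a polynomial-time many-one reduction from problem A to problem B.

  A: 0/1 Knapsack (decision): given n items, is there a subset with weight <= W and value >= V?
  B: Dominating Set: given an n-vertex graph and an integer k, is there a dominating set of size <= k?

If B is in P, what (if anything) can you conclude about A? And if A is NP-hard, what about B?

A poly-time reduction A <=_p B means any A-instance can be transformed to a B-instance in poly time.
If B is in P: compose the reduction with B's poly-time algorithm to solve A in poly time, so A is in P.
If A is NP-hard: every NP problem reduces to A, which reduces to B; composing reductions, every NP problem reduces to B, so B is NP-hard.
(Here in fact A is NP-complete and B is NP-complete.)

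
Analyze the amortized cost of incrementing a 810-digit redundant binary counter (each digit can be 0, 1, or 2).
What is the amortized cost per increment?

A redundant counter on 810 digits allows digit values 0, 1, 2. Increment adds 1 to the least significant digit and carries any 2 to a 0 plus +1 on the next digit. With potential Phi = (number of 2-digits), each increment does O(1) actual work plus a chain of carries, each of which decreases Phi by 1. Amortized O(1).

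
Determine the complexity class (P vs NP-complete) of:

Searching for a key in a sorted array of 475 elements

This problem is in P: binary search runs in O(log n).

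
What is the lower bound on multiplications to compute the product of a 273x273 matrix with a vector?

A 273x273 matrix-vector product has 273 inner products of length 273. Output depends on all 273^2 = 74529 matrix entries. At least 74529 multiplications needed.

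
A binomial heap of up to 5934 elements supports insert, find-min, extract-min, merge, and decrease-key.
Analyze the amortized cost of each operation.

A binomial heap with n <= 5934 elements has at most floor(log_2 5934) + 1 = 13 trees. Using potential Phi = number of trees: Insert adds one tree, but cascading merges reduce count -- amortized O(1). Find-min reads the cached minimum pointer: O(1). Extract-min creates O(log n) new trees: O(log n). Merge combines tree lists: O(log n). Decrease-key sifts the element up its tree of height <= log n: O(log n).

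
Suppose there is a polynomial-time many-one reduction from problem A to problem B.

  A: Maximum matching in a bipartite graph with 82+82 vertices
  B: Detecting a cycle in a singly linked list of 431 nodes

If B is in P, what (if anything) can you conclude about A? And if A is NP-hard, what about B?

A poly-time reduction A <=_p B means any A-instance can be transformed to a B-instance in poly time.
If B is in P: compose the reduction with B's poly-time algorithm to solve A in poly time, so A is in P.
If A is NP-hard: every NP problem reduces to A, which reduces to B; composing reductions, every NP problem reduces to B, so B is NP-hard.
(Here in fact A is P and B is P.)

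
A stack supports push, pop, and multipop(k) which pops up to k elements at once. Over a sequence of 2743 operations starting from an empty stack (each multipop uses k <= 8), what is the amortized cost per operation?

Each element is pushed exactly once and popped at most once (whether by pop or as part of a multipop). So the total number of individual pops over the whole sequence is at most the number of pushes, which is at most 2743. Total work <= 2 * 2743, hence O(1) amortized per operation.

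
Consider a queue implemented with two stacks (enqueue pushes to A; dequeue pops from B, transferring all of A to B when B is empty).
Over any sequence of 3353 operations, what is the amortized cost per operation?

Each element is pushed to A once, popped once, pushed to B once, and popped once: 4 unit operations over its lifetime. Over 3353 operations the total work is O(3353). Amortized O(1) per enqueue/dequeue.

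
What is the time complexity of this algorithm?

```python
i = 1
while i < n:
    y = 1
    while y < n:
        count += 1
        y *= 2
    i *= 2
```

Time complexity: O(log^2 n).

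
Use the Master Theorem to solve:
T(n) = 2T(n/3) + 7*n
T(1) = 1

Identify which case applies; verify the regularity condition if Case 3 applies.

a=2, b=3, f(n)=7*n.
log_3(2) = 0.6309 < 1.
f(n) = Omega(n^(0.6309+epsilon)) for some epsilon > 0, so Case 3 is the candidate.
Regularity: a*f(n/b) = 2*7*(n/3)^1 = (2/3)*7*n^1 <= c*f(n) with c = 2/3 < 1. Satisfied.
Case 3: T(n) = Theta(n).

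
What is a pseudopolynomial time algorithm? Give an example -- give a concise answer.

A pseudopolynomial algorithm runs in time polynomial in the numeric value of the input, but exponential in the input length. The dynamic programming solution for Subset Sum runs in O(n*W) where W is the target sum. This is pseudopolynomial because W can be exponential in the number of bits to represent it.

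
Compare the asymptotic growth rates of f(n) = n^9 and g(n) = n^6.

f(n) = n^9 grows faster: n^9/n^6 = n^3 -> infinity.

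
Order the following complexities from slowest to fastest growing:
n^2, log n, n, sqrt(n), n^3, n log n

Ordered by growth rate: log n < sqrt(n) < n < n log n < n^2 < n^3.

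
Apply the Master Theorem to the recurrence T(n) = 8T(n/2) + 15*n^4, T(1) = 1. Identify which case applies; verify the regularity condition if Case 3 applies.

a=8, b=2, f(n)=15*n^4.
log_2(8) = 3 < 4.
f(n) = Omega(n^(3+epsilon)) for some epsilon > 0, so Case 3 is the candidate.
Regularity: a*f(n/b) = 8*15*(n/2)^4 = (8/16)*15*n^4 <= c*f(n) with c = 8/16 < 1. Satisfied.
Case 3: T(n) = Theta(n^4).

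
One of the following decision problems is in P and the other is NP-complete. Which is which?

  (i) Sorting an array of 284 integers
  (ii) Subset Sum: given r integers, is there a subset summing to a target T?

(i) is P: merge sort runs in O(n log n).
(ii) is NP-complete: one of Karp's 21 NP-complete problems.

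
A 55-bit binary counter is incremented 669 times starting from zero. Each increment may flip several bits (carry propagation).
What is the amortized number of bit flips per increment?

Bit i flips on every 2^i-th increment, so over 669 increments bit i flips floor(669/2^i) times. Summing over i: total flips < 2 * 669. Amortized: < 2 = O(1) per increment.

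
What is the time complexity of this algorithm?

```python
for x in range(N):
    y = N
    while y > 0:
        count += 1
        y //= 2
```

Time complexity: O(n log n).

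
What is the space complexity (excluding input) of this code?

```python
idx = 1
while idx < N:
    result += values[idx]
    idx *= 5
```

Space complexity: O(1).
Only a constant amount of auxiliary storage is used; nothing grows with n.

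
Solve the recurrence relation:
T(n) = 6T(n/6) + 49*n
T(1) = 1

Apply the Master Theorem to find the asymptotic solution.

a=6, b=6, f(n)=49*n. log_6(6) = 1. Case 2: T(n) = O(n log n).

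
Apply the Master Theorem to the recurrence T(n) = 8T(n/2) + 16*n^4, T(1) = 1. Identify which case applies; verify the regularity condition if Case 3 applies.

a=8, b=2, f(n)=16*n^4.
log_2(8) = 3 < 4.
f(n) = Omega(n^(3+epsilon)) for some epsilon > 0, so Case 3 is the candidate.
Regularity: a*f(n/b) = 8*16*(n/2)^4 = (8/16)*16*n^4 <= c*f(n) with c = 8/16 < 1. Satisfied.
Case 3: T(n) = Theta(n^4).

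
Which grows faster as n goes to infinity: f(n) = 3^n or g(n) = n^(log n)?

f(n) = 3^n grows faster: take logs: log(n^(log n)) = (log n)^2, log(3^n) = n log 3; n dominates (log n)^2.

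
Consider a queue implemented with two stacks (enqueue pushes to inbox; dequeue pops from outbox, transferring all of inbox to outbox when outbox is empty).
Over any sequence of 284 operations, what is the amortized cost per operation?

Each element is pushed to inbox once, popped once, pushed to outbox once, and popped once: 4 unit operations over its lifetime. Over 284 operations the total work is O(284). Amortized O(1) per enqueue/dequeue.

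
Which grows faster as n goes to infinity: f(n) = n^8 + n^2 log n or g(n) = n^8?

f(n) = n^8 + n^2 log n and g(n) = n^8 are Theta of each other: the lower-order n^2 log n term is o(n^8); both are Theta(n^8).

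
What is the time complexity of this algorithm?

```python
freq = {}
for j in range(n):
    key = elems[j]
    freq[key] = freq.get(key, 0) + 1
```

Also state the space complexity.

Time complexity: O(n).
Space complexity: O(n).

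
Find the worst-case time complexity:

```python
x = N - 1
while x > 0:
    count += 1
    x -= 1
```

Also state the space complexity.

Time complexity: O(n).
Space complexity: O(1).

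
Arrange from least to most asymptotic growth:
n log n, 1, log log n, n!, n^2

Ordered by growth rate: 1 < log log n < n log n < n^2 < n!.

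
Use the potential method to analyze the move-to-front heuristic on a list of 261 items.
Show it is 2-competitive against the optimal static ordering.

Let Phi = number of inversions between the MTF list and the optimal static list (0 <= Phi <= C(261,2)). Accessing an element at MTF position k and optimal position j: the move-to-front destroys all k-1 inversions in front of it that are not in front in optimal (>= k-j of them) and creates at most j-1 new ones. Amortized cost <= k + (j-1) - (k-j) = 2j - 1 <= 2 * optimal cost.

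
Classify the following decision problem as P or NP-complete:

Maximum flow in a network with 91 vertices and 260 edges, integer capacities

This problem is in P: Edmonds-Karp / push-relabel run in polynomial time.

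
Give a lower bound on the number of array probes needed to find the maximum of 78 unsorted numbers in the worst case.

Adversary: any unprobed cell could hold a value larger than everything seen so far. If fewer than 78 cells are probed, the adversary places the max in an unprobed cell. So all 78 cells must be examined; together with 78-1 comparisons this is tight.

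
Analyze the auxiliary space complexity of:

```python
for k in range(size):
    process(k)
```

Space complexity: O(1).
Only a constant amount of auxiliary storage is used; nothing grows with n.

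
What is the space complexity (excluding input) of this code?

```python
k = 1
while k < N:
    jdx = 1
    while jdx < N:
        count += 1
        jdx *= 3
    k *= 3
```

Space complexity: O(1).
Only a constant amount of auxiliary storage is used; nothing grows with n.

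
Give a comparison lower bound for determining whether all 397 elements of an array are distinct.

In the algebraic decision-tree model, the YES region for element distinctness on 397 elements has 397! connected components (one per ordering). Ben-Or's theorem then gives a lower bound of Omega(log(n!)) = Omega(n log n).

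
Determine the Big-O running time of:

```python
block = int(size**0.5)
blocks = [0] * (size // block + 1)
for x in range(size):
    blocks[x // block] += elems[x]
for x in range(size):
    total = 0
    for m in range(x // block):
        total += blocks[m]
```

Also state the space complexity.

Time complexity: O(n * sqrt(n)).
Space complexity: O(sqrt(n)).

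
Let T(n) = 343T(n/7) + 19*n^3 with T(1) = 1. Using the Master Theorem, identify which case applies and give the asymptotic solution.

a=343, b=7, f(n)=19*n^3.
log_7(343) = 3, so n^(log_b(a)) = n^3.
f(n) = Theta(n^3), so Case 2 applies.
T(n) = Theta(n^3 log n).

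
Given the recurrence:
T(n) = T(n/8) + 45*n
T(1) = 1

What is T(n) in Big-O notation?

Geometric series: 45*n*(1 + 1/8 + 1/8^2 + ...) = O(n). T(n) = O(n).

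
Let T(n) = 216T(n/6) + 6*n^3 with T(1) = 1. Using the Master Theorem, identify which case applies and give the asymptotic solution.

a=216, b=6, f(n)=6*n^3.
log_6(216) = 3, so n^(log_b(a)) = n^3.
f(n) = Theta(n^3), so Case 2 applies.
T(n) = Theta(n^3 log n).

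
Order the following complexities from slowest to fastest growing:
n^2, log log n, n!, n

Ordered by growth rate: log log n < n < n^2 < n!.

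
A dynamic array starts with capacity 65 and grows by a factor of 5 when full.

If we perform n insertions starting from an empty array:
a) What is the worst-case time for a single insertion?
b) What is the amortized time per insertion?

(a) Worst-case single insertion: O(n) -- when the array is full at capacity c, the resize copies all c elements, and c can be Theta(n).
(b) Resizes happen at sizes 65, 325, 1625, ... Total copy cost for n insertions: 65 + 325 + ... = O(n) (geometric series with ratio 1/5). Amortized cost per insertion: O(n)/n = O(1).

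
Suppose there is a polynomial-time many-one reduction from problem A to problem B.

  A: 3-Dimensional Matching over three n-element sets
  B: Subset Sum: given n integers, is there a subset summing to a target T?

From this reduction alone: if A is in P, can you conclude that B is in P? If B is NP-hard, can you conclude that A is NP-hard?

A poly-time reduction A <=_p B transfers tractability DOWN (B easy => A easy) and hardness UP (A hard => B hard), not the reverse.
From A in P, the reduction alone does NOT give B in P: any problem in P trivially reduces to SAT, yet SAT is not known to be in P.
From B NP-hard, the reduction alone does NOT give A NP-hard: again, easy problems reduce to hard ones.
(Here in fact A is NP-complete and B is NP-complete.)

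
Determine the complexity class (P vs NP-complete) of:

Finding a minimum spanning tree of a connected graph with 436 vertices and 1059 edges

This problem is in P: Kruskal's / Prim's algorithms run in polynomial time.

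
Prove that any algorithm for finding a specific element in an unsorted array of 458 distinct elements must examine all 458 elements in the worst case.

Adversary argument: if the algorithm examines fewer than 458 elements, the adversary places the target in an unexamined position. The algorithm cannot distinguish 'not present' from 'in unexamined position'.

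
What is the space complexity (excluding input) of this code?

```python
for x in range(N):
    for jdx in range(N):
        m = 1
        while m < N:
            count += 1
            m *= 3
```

Space complexity: O(1).
Only a constant amount of auxiliary storage is used; nothing grows with n.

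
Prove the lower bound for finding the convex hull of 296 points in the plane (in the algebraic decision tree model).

Reduction from sorting: given 296 numbers x_1,...,x_{296}, map x_i to the point (x_i, x_i^2) on the parabola y = x^2. All points are on the convex hull, and walking the hull gives them in sorted x-order. Since sorting requires Omega(n log n), so does planar convex hull.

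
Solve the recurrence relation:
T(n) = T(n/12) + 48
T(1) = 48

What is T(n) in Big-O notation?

Each step divides n by 12 and adds 48. After log_12(n) steps, T(n) = O(log n).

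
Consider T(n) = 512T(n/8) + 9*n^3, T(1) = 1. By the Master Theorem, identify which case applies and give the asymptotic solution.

a=512, b=8, f(n)=9*n^3.
log_8(512) = 3, so n^(log_b(a)) = n^3.
f(n) = Theta(n^3), so Case 2 applies.
T(n) = Theta(n^3 log n).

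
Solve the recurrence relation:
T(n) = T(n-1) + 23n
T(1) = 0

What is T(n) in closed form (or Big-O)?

Unrolling: T(n) = 0 + 23*(2 + 3 + ... + n) = 0 + 23*(n(n+1)/2 - 1) = O(n^2).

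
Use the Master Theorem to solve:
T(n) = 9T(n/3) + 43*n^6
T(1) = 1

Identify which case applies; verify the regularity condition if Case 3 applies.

a=9, b=3, f(n)=43*n^6.
log_3(9) = 2 < 6.
f(n) = Omega(n^(2+epsilon)) for some epsilon > 0, so Case 3 is the candidate.
Regularity: a*f(n/b) = 9*43*(n/3)^6 = (9/729)*43*n^6 <= c*f(n) with c = 9/729 < 1. Satisfied.
Case 3: T(n) = Theta(n^6).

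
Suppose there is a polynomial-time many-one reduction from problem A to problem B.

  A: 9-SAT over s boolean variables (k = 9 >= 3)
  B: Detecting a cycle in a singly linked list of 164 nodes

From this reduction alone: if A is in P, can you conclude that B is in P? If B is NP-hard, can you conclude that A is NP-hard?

A poly-time reduction A <=_p B transfers tractability DOWN (B easy => A easy) and hardness UP (A hard => B hard), not the reverse.
From A in P, the reduction alone does NOT give B in P: any problem in P trivially reduces to SAT, yet SAT is not known to be in P.
From B NP-hard, the reduction alone does NOT give A NP-hard: again, easy problems reduce to hard ones.
(Here in fact A is NP-complete and B is in P, so no such reduction is known -- its existence would imply P = NP; the analysis concerns only what the assumed reduction would or would not let you conclude.)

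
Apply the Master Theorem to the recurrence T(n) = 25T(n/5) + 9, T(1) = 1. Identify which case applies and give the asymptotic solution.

a=25, b=5, f(n)=9.
log_5(25) = 2 > 0.
Since f(n) = O(n^0) is polynomially smaller than n^2, Case 1 applies.
T(n) = Theta(n^2).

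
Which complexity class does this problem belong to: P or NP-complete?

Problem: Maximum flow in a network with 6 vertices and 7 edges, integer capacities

This problem is in P: Edmonds-Karp / push-relabel run in polynomial time.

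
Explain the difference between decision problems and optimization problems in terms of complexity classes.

Decision problems have yes/no answers and are classified into P, NP, etc. Optimization problems seek the best solution. Every optimization problem has a corresponding decision version. If the decision version is NP-complete, the optimization version is NP-hard.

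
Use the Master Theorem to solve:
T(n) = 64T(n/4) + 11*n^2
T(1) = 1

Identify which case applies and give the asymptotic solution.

a=64, b=4, f(n)=11*n^2.
log_4(64) = 3 > 2.
Since f(n) = O(n^2) is polynomially smaller than n^3, Case 1 applies.
T(n) = Theta(n^3).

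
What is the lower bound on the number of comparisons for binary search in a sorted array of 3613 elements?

With 3613 possible positions, we need at least ceil(log_2(3613)) = 12 comparisons. Each comparison splits the remaining candidates by at most half.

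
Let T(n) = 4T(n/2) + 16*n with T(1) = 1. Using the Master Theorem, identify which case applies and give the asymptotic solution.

a=4, b=2, f(n)=16*n.
log_2(4) = 2 > 1.
Since f(n) = O(n^1) is polynomially smaller than n^2, Case 1 applies.
T(n) = Theta(n^2).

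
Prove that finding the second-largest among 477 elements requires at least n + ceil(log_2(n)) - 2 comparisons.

Lower bound (adversary): identifying the maximum requires 477-1 comparisons (each eliminates one candidate). Assign weight 1 to each element; on each comparison the adversary lets the heavier side win and gives it the loser's weight. The max ends with weight 477, but each comparison it wins at most doubles its weight, so the max must win >= ceil(log_2(477)) = 9 comparisons. The second-largest is one of those 9 direct losers to the max, and identifying which one is largest needs >= 9-1 further comparisons. Total >= 477-1 + 9-1 = 484.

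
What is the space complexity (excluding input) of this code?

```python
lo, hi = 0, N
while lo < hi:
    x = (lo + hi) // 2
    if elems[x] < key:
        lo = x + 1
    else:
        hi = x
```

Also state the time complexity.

Space complexity: O(1).
Only a constant amount of auxiliary storage is used; nothing grows with n.
Time complexity: O(log n).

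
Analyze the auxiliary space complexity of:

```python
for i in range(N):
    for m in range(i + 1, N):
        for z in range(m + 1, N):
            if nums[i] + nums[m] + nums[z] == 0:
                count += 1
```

Space complexity: O(1).
Only a constant amount of auxiliary storage is used; nothing grows with n.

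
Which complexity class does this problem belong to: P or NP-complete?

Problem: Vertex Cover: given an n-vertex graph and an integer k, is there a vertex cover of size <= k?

This problem is NP-complete: one of Karp's 21 NP-complete problems (with k part of the input; for any fixed constant k it is in P).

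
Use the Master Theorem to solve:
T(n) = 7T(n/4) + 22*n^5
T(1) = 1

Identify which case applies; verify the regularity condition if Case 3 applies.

a=7, b=4, f(n)=22*n^5.
log_4(7) = 1.404 < 5.
f(n) = Omega(n^(1.404+epsilon)) for some epsilon > 0, so Case 3 is the candidate.
Regularity: a*f(n/b) = 7*22*(n/4)^5 = (7/1024)*22*n^5 <= c*f(n) with c = 7/1024 < 1. Satisfied.
Case 3: T(n) = Theta(n^5).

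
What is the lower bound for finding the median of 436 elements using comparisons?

To find the median of 436 elements, every element must be compared at least once, so the lower bound is Omega(n). The BFPRT algorithm achieves O(n), making this tight.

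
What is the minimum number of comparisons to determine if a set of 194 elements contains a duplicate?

Determining if 194 elements are all distinct requires Omega(n log n) comparisons in the comparison model. This follows from the element distinctness lower bound.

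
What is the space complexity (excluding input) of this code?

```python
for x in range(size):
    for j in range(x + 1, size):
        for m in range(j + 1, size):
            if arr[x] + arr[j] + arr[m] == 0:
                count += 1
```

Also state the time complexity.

Space complexity: O(1).
Only a constant amount of auxiliary storage is used; nothing grows with n.
Time complexity: O(n^3).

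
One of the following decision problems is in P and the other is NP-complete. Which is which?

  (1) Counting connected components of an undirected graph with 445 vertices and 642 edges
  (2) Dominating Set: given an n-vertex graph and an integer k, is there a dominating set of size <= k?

(1) is P: BFS/DFS visits each vertex and edge once: O(V+E).
(2) is NP-complete: reduces from Set Cover (with k part of the input).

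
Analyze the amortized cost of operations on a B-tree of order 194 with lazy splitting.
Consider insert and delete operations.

In a B-tree of order 194, a node splits when it has 194 keys. With lazy splitting, we use potential Phi = number of full nodes + number of near-empty nodes. Each split costs O(1) but reduces potential. Between splits, at least 97 insertions must occur in that node. Amortized structural cost is O(1) per operation, plus O(log_194 n) traversal.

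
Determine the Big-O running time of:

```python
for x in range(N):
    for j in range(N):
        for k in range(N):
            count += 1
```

Time complexity: O(n^3).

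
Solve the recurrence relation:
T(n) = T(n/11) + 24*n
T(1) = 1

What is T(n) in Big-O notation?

Geometric series: 24*n*(1 + 1/11 + 1/11^2 + ...) = O(n). T(n) = O(n).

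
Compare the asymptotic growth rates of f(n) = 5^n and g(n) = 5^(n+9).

f(n) = 5^n and g(n) = 5^(n+9) are Theta of each other: 5^(n+9) = 5^9 * 5^n = Theta(5^n).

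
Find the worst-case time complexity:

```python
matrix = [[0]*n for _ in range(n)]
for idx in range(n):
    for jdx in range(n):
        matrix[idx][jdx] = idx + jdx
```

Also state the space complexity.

Time complexity: O(n^2).
Space complexity: O(n^2).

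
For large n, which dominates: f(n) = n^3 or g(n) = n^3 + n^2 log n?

f(n) = n^3 and g(n) = n^3 + n^2 log n are Theta of each other: the lower-order n^2 log n term is o(n^3); both are Theta(n^3).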